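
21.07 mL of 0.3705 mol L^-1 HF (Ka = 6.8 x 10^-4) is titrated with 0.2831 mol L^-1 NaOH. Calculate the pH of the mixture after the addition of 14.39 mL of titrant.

3.21

Initial n(HF) = 0.3705 x 0.02107 = 0.007806 mol.
n(NaOH) added = 0.2831 x 0.01439 = 0.004074 mol, converting that many moles of HF to F-.
Remaining n(HF) = 0.003733 mol; n(F-) = 0.004074 mol.
By Henderson-Hasselbalch, pH = pKa + log([A^-]/[HA]) = 3.17 + log(0.004074/0.003733) = 3.17 + (+0.04) = 3.21.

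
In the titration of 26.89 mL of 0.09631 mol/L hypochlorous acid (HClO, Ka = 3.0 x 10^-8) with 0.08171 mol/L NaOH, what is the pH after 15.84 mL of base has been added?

Initial n(HClO) = 0.09631 x 0.02689 = 0.002590 mol.
n(NaOH) added = 0.08171 x 0.01584 = 0.001294 mol, converting that many moles of HClO to ClO-.
Remaining n(HClO) = 0.001295 mol; n(ClO-) = 0.001294 mol.
By Henderson-Hasselbalch, pH = pKa + log([A^-]/[HA]) = 7.52 + log(0.001294/0.001295) = 7.52 + (-0.00) = 7.52.

7.52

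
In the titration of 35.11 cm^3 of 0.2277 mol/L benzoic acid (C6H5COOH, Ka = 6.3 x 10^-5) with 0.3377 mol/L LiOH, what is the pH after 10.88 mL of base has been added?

4.13

Initial n(C6H5COOH) = 0.2277 x 0.03511 = 0.007995 mol.
n(LiOH) added = 0.3377 x 0.01088 = 0.003674 mol, converting that many moles of C6H5COOH to C6H5COO-.
Remaining n(C6H5COOH) = 0.004320 mol; n(C6H5COO-) = 0.003674 mol.
By Henderson-Hasselbalch, pH = pKa + log([A^-]/[HA]) = 4.20 + log(0.003674/0.004320) = 4.20 + (-0.07) = 4.13.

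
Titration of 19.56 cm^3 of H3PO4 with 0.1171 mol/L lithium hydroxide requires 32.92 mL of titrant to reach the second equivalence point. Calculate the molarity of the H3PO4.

0.0985 M

n(LiOH) = 0.1171 x 0.03292 = 0.003855 mol.
At the second equivalence point, 2 mol OH^- react per mol H3PO4, so n(H3PO4) = 0.003855 / 2 = 0.001927 mol.
[H3PO4] = 0.001927 / 0.01956 L = 0.0985 M.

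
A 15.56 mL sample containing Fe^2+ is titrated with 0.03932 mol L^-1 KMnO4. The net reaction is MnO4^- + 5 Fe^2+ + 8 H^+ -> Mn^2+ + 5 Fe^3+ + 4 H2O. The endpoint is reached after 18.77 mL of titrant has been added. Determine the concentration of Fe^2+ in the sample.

0.237 M

n(KMnO4) = 0.03932 x 0.01877 = 0.0007380 mol.
From the balanced equation, 1 mol KMnO4 reacts with 5 mol Fe^2+, so n(Fe^2+) = 0.0007380 x 5/1 = 0.003690 mol.
[Fe^2+] = 0.003690 / 0.01556 L = 0.237 M.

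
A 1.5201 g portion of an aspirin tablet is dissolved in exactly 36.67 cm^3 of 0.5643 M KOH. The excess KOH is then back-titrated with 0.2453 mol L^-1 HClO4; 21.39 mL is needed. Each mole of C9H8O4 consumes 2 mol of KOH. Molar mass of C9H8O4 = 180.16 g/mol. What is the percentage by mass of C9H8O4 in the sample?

Total n(KOH) added = 0.5643 x 0.03667 = 0.02069 mol.
n(HClO4) used = 0.2453 x 0.02139 = 0.005247 mol, which equals the excess n(KOH).
So n(KOH) consumed by the sample = 0.02069 - 0.005247 = 0.01545 mol.
n(C9H8O4) = 0.01545 / 2 = 0.007723 mol.
mass C9H8O4 = 0.007723 x 180.16 = 1.391 g, so %C9H8O4 = 1.391/1.5201 x 100 = 91.5%.

91.5%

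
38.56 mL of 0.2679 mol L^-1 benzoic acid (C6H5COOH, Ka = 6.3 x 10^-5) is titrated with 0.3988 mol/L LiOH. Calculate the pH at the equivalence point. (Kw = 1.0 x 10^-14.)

8.70

n(C6H5COOH) = 0.2679 x 0.03856 = 0.01033 mol; V(LiOH) at equivalence = 0.01033/0.3988 = 0.02590 L.
At equivalence all the acid is converted to C6H5COO-; total volume = 0.03856 + 0.02590 = 0.06446 L, so [C6H5COO-] = 0.01033/0.06446 = 0.1602 M.
Kb = Kw/Ka = 1.0e-14 / 6.3 x 10^-5 = 1.59e-10.
[OH^-] = sqrt(Kb x [C6H5COO-]) = sqrt(1.59e-10 x 0.1602) = 5.04e-6 M.
pOH = 5.30, so pH = 14.00 - 5.30 = 8.70.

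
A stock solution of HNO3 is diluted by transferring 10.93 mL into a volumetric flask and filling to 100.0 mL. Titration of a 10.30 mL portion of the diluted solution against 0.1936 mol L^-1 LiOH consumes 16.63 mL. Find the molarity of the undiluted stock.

n(LiOH) = 0.1936 x 0.01663 = 0.003220 mol.
n(HNO3) in the aliquot = 0.003220 mol.
[diluted HNO3] = 0.003220 / 0.01030 = 0.3126 M.
Dilution factor = 100.0/10.93 = 9.149, so [stock] = 0.3126 x 9.149 = 2.86 M.

2.86 M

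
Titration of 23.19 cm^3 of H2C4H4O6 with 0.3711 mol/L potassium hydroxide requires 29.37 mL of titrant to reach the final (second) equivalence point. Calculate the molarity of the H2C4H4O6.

0.235 M

n(KOH) = 0.3711 x 0.02937 = 0.01090 mol.
At the final (second) equivalence point, 2 mol OH^- react per mol H2C4H4O6, so n(H2C4H4O6) = 0.01090 / 2 = 0.005450 mol.
[H2C4H4O6] = 0.005450 / 0.02319 L = 0.235 M.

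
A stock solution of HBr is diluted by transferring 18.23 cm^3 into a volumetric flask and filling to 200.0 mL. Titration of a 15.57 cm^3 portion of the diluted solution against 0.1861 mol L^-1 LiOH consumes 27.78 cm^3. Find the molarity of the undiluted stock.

3.64 M

n(LiOH) = 0.1861 x 0.02778 = 0.005170 mol.
n(HBr) in the aliquot = 0.005170 mol.
[diluted HBr] = 0.005170 / 0.01557 = 0.3320 M.
Dilution factor = 200.0/18.23 = 10.97, so [stock] = 0.3320 x 10.97 = 3.64 M.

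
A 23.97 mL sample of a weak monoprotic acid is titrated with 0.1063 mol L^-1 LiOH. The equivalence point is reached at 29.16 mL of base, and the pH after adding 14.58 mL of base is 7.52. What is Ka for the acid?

14.58 mL is half of the equivalence volume, so this is the half-equivalence point where [HA] = [A^-].
At half-equivalence pH = pKa, so pKa = 7.52.
Ka = 10^(-7.52) = 3.0 x 10^-8.

3.0 x 10^-8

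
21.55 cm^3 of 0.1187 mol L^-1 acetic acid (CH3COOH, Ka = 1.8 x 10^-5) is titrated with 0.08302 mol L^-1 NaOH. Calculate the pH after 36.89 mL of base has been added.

11.94

n(acid) = 0.1187 x 0.02155 = 0.002558 mol; n(NaOH) added = 0.08302 x 0.03689 = 0.003063 mol.
Base is in excess by 0.003063 - 0.002558 = 0.0005046 mol in a total volume of 0.05844 L.
[OH^-] = 0.0005046/0.05844 = 0.008635 M, so pOH = 2.06 and pH = 14.00 - 2.06 = 11.94.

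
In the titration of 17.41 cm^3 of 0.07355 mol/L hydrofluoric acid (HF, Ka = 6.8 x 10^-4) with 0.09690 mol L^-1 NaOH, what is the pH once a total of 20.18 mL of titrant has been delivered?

n(acid) = 0.07355 x 0.01741 = 0.001281 mol; n(NaOH) added = 0.09690 x 0.02018 = 0.001955 mol.
Base is in excess by 0.001955 - 0.001281 = 0.0006749 mol in a total volume of 0.03759 L.
[OH^-] = 0.0006749/0.03759 = 0.01796 M, so pOH = 1.75 and pH = 14.00 - 1.75 = 12.25.

12.25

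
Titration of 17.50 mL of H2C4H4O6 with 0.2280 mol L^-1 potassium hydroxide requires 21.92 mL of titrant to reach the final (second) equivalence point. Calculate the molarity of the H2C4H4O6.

0.143 M

n(KOH) = 0.2280 x 0.02192 = 0.004998 mol.
At the final (second) equivalence point, 2 mol OH^- react per mol H2C4H4O6, so n(H2C4H4O6) = 0.004998 / 2 = 0.002499 mol.
[H2C4H4O6] = 0.002499 / 0.01750 L = 0.143 M.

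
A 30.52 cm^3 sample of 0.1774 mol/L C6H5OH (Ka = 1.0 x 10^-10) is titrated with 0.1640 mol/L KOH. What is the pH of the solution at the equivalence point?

n(C6H5OH) = 0.1774 x 0.03052 = 0.005414 mol; V(KOH) at equivalence = 0.005414/0.1640 = 0.03301 L.
At equivalence all the acid is converted to C6H5O-; total volume = 0.03052 + 0.03301 = 0.06353 L, so [C6H5O-] = 0.005414/0.06353 = 0.08522 M.
Kb = Kw/Ka = 1.0e-14 / 1.0 x 10^-10 = 0.000100.
[OH^-] = sqrt(Kb x [C6H5O-]) = sqrt(0.000100 x 0.08522) = 0.00292 M.
pOH = 2.53, so pH = 14.00 - 2.53 = 11.47.

11.47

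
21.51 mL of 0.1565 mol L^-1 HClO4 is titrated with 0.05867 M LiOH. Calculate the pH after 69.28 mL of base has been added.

11.89

n(acid) = 0.1565 x 0.02151 = 0.003366 mol; n(LiOH) added = 0.05867 x 0.06928 = 0.004065 mol.
Base is in excess by 0.004065 - 0.003366 = 0.0006983 mol in a total volume of 0.09079 L.
[OH^-] = 0.0006983/0.09079 = 0.007692 M, so pOH = 2.11 and pH = 14.00 - 2.11 = 11.89.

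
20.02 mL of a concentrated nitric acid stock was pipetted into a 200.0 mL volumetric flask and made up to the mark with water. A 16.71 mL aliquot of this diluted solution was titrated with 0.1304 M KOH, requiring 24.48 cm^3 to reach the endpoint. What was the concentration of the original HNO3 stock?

n(KOH) = 0.1304 x 0.02448 = 0.003192 mol.
n(HNO3) in the aliquot = 0.003192 mol.
[diluted HNO3] = 0.003192 / 0.01671 = 0.1910 M.
Dilution factor = 200.0/20.02 = 9.990, so [stock] = 0.1910 x 9.990 = 1.91 M.

1.91 M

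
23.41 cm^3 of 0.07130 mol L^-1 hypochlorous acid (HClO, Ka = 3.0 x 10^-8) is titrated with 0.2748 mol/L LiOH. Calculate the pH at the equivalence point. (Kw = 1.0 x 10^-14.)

10.14

n(HClO) = 0.07130 x 0.02341 = 0.001669 mol; V(LiOH) at equivalence = 0.001669/0.2748 = 0.006074 L.
At equivalence all the acid is converted to ClO-; total volume = 0.02341 + 0.006074 = 0.02948 L, so [ClO-] = 0.001669/0.02948 = 0.05661 M.
Kb = Kw/Ka = 1.0e-14 / 3.0 x 10^-8 = 3.33e-7.
[OH^-] = sqrt(Kb x [ClO-]) = sqrt(3.33e-7 x 0.05661) = 0.000137 M.
pOH = 3.86, so pH = 14.00 - 3.86 = 10.14.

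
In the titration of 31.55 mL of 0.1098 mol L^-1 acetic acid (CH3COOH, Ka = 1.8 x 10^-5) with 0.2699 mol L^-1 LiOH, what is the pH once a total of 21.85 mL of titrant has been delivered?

n(acid) = 0.1098 x 0.03155 = 0.003464 mol; n(LiOH) added = 0.2699 x 0.02185 = 0.005897 mol.
Base is in excess by 0.005897 - 0.003464 = 0.002433 mol in a total volume of 0.05340 L.
[OH^-] = 0.002433/0.05340 = 0.04556 M, so pOH = 1.34 and pH = 14.00 - 1.34 = 12.66.

12.66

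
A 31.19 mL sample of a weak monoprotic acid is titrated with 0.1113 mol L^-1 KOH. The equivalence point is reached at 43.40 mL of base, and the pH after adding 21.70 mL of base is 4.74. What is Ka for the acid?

1.8 x 10^-5

21.70 mL is half of the equivalence volume, so this is the half-equivalence point where [HA] = [A^-].
At half-equivalence pH = pKa, so pKa = 4.74.
Ka = 10^(-4.74) = 1.8 x 10^-5.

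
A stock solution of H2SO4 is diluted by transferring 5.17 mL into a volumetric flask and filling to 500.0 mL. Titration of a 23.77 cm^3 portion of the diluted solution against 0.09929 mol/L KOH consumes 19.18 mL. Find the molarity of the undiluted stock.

3.87 M

n(KOH) = 0.09929 x 0.01918 = 0.001904 mol.
n(H2SO4) in the aliquot = 0.001904 x 1/2 = 0.0009522 mol.
[diluted H2SO4] = 0.0009522 / 0.02377 = 0.04006 M.
Dilution factor = 500.0/5.170 = 96.71, so [stock] = 0.04006 x 96.71 = 3.87 M.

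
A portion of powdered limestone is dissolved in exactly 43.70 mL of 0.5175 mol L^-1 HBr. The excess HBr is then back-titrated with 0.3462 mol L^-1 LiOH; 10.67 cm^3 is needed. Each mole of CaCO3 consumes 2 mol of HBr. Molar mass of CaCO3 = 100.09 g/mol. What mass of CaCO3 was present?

Total n(HBr) added = 0.5175 x 0.04370 = 0.02261 mol.
n(LiOH) used = 0.3462 x 0.01067 = 0.003694 mol, which equals the excess n(HBr).
So n(HBr) consumed by the sample = 0.02261 - 0.003694 = 0.01892 mol.
n(CaCO3) = 0.01892 / 2 = 0.009460 mol.
mass = 0.009460 mol x 100.09 g/mol = 0.947 g.

0.947 g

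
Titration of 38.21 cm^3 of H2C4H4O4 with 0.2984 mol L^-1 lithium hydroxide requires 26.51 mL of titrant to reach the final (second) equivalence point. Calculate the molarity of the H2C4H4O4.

n(LiOH) = 0.2984 x 0.02651 = 0.007911 mol.
At the final (second) equivalence point, 2 mol OH^- react per mol H2C4H4O4, so n(H2C4H4O4) = 0.007911 / 2 = 0.003955 mol.
[H2C4H4O4] = 0.003955 / 0.03821 L = 0.104 M.

0.104 M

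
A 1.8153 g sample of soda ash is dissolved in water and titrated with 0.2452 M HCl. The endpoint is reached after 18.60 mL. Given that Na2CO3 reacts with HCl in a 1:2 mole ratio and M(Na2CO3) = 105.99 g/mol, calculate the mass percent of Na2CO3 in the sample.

13.3%

n(HCl) = 0.2452 x 0.01860 = 0.004561 mol.
n(Na2CO3) = 0.004561 / 2 = 0.002280 mol.
mass of Na2CO3 = 0.002280 x 105.99 = 0.2417 g.
% purity = 0.2417 / 1.8153 x 100 = 13.3%.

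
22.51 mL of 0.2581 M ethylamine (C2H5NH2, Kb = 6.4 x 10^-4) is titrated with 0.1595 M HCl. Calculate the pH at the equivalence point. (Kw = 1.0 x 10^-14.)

5.91

n(C2H5NH2) = 0.2581 x 0.02251 = 0.005810 mol; V(HCl) at equivalence = 0.005810/0.1595 = 0.03643 L.
At equivalence the base is fully converted to C2H5NH3+; total volume = 0.05894 L, so [C2H5NH3+] = 0.005810/0.05894 = 0.09858 M.
Ka(C2H5NH3+) = Kw/Kb = 1.0e-14 / 6.4 x 10^-4 = 1.56e-11.
[H^+] = sqrt(Ka x [C2H5NH3+]) = sqrt(1.56e-11 x 0.09858) = 1.24e-6 M.
pH = -log(1.24e-6) = 5.91.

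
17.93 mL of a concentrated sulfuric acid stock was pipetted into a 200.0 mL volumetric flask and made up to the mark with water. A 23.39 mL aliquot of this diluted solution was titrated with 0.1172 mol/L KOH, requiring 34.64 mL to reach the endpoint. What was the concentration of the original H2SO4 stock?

n(KOH) = 0.1172 x 0.03464 = 0.004060 mol.
n(H2SO4) in the aliquot = 0.004060 x 1/2 = 0.002030 mol.
[diluted H2SO4] = 0.002030 / 0.02339 = 0.08679 M.
Dilution factor = 200.0/17.93 = 11.15, so [stock] = 0.08679 x 11.15 = 0.968 M.

0.968 M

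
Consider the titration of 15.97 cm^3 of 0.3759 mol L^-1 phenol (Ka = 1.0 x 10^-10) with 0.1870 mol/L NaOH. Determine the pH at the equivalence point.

11.55

n(C6H5OH) = 0.3759 x 0.01597 = 0.006003 mol; V(NaOH) at equivalence = 0.006003/0.1870 = 0.03210 L.
At equivalence all the acid is converted to C6H5O-; total volume = 0.01597 + 0.03210 = 0.04807 L, so [C6H5O-] = 0.006003/0.04807 = 0.1249 M.
Kb = Kw/Ka = 1.0e-14 / 1.0 x 10^-10 = 0.000100.
[OH^-] = sqrt(Kb x [C6H5O-]) = sqrt(0.000100 x 0.1249) = 0.00353 M.
pOH = 2.45, so pH = 14.00 - 2.45 = 11.55.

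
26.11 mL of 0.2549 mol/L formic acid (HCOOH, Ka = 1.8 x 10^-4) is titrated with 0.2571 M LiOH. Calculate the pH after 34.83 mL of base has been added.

12.58

n(acid) = 0.2549 x 0.02611 = 0.006655 mol; n(LiOH) added = 0.2571 x 0.03483 = 0.008955 mol.
Base is in excess by 0.008955 - 0.006655 = 0.002299 mol in a total volume of 0.06094 L.
[OH^-] = 0.002299/0.06094 = 0.03773 M, so pOH = 1.42 and pH = 14.00 - 1.42 = 12.58.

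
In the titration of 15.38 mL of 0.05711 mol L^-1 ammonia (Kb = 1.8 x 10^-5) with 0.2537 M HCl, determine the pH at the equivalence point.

n(NH3) = 0.05711 x 0.01538 = 0.0008784 mol; V(HCl) at equivalence = 0.0008784/0.2537 = 0.003462 L.
At equivalence the base is fully converted to NH4+; total volume = 0.01884 L, so [NH4+] = 0.0008784/0.01884 = 0.04662 M.
Ka(NH4+) = Kw/Kb = 1.0e-14 / 1.8 x 10^-5 = 5.56e-10.
[H^+] = sqrt(Ka x [NH4+]) = sqrt(5.56e-10 x 0.04662) = 5.09e-6 M.
pH = -log(5.09e-6) = 5.29.

5.29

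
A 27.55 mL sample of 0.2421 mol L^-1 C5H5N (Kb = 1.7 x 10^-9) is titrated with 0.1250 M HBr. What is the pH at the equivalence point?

3.16

n(C5H5N) = 0.2421 x 0.02755 = 0.006670 mol; V(HBr) at equivalence = 0.006670/0.1250 = 0.05336 L.
At equivalence the base is fully converted to C5H5NH+; total volume = 0.08091 L, so [C5H5NH+] = 0.006670/0.08091 = 0.08244 M.
Ka(C5H5NH+) = Kw/Kb = 1.0e-14 / 1.7 x 10^-9 = 5.88e-6.
[H^+] = sqrt(Ka x [C5H5NH+]) = sqrt(5.88e-6 x 0.08244) = 0.000696 M.
pH = -log(0.000696) = 3.16.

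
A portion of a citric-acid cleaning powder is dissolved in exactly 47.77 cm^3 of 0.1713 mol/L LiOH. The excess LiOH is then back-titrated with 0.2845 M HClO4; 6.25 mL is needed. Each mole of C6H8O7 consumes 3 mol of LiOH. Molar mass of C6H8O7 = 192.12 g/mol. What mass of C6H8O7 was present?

Total n(LiOH) added = 0.1713 x 0.04777 = 0.008183 mol.
n(HClO4) used = 0.2845 x 0.006250 = 0.001778 mol, which equals the excess n(LiOH).
So n(LiOH) consumed by the sample = 0.008183 - 0.001778 = 0.006405 mol.
n(C6H8O7) = 0.006405 / 3 = 0.002135 mol.
mass = 0.002135 mol x 192.12 g/mol = 0.410 g.

0.410 g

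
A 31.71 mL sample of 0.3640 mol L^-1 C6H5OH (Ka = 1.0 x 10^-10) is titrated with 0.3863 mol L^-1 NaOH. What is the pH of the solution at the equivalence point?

11.64

n(C6H5OH) = 0.3640 x 0.03171 = 0.01154 mol; V(NaOH) at equivalence = 0.01154/0.3863 = 0.02988 L.
At equivalence all the acid is converted to C6H5O-; total volume = 0.03171 + 0.02988 = 0.06159 L, so [C6H5O-] = 0.01154/0.06159 = 0.1874 M.
Kb = Kw/Ka = 1.0e-14 / 1.0 x 10^-10 = 0.000100.
[OH^-] = sqrt(Kb x [C6H5O-]) = sqrt(0.000100 x 0.1874) = 0.00433 M.
pOH = 2.36, so pH = 14.00 - 2.36 = 11.64.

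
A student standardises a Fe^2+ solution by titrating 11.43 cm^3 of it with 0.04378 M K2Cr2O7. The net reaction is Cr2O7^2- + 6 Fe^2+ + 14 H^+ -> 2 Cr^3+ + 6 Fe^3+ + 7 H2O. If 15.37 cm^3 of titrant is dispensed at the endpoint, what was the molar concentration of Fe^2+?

0.353 M

n(K2Cr2O7) = 0.04378 x 0.01537 = 0.0006729 mol.
From the balanced equation, 1 mol K2Cr2O7 reacts with 6 mol Fe^2+, so n(Fe^2+) = 0.0006729 x 6/1 = 0.004037 mol.
[Fe^2+] = 0.004037 / 0.01143 L = 0.353 M.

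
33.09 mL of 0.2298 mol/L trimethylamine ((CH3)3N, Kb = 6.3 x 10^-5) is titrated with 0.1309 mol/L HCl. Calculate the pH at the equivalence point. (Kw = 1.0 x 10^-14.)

5.44

n((CH3)3N) = 0.2298 x 0.03309 = 0.007604 mol; V(HCl) at equivalence = 0.007604/0.1309 = 0.05809 L.
At equivalence the base is fully converted to (CH3)3NH+; total volume = 0.09118 L, so [(CH3)3NH+] = 0.007604/0.09118 = 0.08340 M.
Ka((CH3)3NH+) = Kw/Kb = 1.0e-14 / 6.3 x 10^-5 = 1.59e-10.
[H^+] = sqrt(Ka x [(CH3)3NH+]) = sqrt(1.59e-10 x 0.08340) = 3.64e-6 M.
pH = -log(3.64e-6) = 5.44.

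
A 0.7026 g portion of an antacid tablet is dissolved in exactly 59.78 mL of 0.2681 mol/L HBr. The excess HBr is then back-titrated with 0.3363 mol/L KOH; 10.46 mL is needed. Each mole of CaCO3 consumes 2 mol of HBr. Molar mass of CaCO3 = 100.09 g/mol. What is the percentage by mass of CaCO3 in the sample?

Total n(HBr) added = 0.2681 x 0.05978 = 0.01603 mol.
n(KOH) used = 0.3363 x 0.01046 = 0.003518 mol, which equals the excess n(HBr).
So n(HBr) consumed by the sample = 0.01603 - 0.003518 = 0.01251 mol.
n(CaCO3) = 0.01251 / 2 = 0.006255 mol.
mass CaCO3 = 0.006255 x 100.09 = 0.6260 g, so %CaCO3 = 0.6260/0.7026 x 100 = 89.1%.

89.1%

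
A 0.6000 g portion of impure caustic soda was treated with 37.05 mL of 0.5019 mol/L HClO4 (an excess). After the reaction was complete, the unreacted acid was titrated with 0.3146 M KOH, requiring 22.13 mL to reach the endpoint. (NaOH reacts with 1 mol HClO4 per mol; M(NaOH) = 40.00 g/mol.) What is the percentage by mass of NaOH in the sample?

77.6%

Total n(HClO4) added = 0.5019 x 0.03705 = 0.01860 mol.
n(KOH) used = 0.3146 x 0.02213 = 0.006962 mol, which equals the excess n(HClO4).
So n(HClO4) consumed by the sample = 0.01860 - 0.006962 = 0.01163 mol.
n(NaOH) = 0.01163 / 1 = 0.01163 mol.
mass NaOH = 0.01163 x 40.00 = 0.4653 g, so %NaOH = 0.4653/0.6000 x 100 = 77.6%.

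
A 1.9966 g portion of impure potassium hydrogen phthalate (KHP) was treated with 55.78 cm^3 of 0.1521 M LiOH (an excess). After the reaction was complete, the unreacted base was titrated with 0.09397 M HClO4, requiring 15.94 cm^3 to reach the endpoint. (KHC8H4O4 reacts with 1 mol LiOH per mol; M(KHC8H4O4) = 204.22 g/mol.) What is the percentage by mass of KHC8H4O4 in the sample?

71.5%

Total n(LiOH) added = 0.1521 x 0.05578 = 0.008484 mol.
n(HClO4) used = 0.09397 x 0.01594 = 0.001498 mol, which equals the excess n(LiOH).
So n(LiOH) consumed by the sample = 0.008484 - 0.001498 = 0.006986 mol.
n(KHC8H4O4) = 0.006986 / 1 = 0.006986 mol.
mass KHC8H4O4 = 0.006986 x 204.22 = 1.427 g, so %KHC8H4O4 = 1.427/1.9966 x 100 = 71.5%.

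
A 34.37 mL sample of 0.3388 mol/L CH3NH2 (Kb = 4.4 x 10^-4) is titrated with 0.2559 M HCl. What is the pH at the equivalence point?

5.74

n(CH3NH2) = 0.3388 x 0.03437 = 0.01164 mol; V(HCl) at equivalence = 0.01164/0.2559 = 0.04550 L.
At equivalence the base is fully converted to CH3NH3+; total volume = 0.07987 L, so [CH3NH3+] = 0.01164/0.07987 = 0.1458 M.
Ka(CH3NH3+) = Kw/Kb = 1.0e-14 / 4.4 x 10^-4 = 2.27e-11.
[H^+] = sqrt(Ka x [CH3NH3+]) = sqrt(2.27e-11 x 0.1458) = 1.82e-6 M.
pH = -log(1.82e-6) = 5.74.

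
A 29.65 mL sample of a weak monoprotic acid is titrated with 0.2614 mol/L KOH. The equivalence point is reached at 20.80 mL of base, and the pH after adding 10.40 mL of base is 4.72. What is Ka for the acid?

10.40 mL is half of the equivalence volume, so this is the half-equivalence point where [HA] = [A^-].
At half-equivalence pH = pKa, so pKa = 4.72.
Ka = 10^(-4.72) = 1.9 x 10^-5.

1.9 x 10^-5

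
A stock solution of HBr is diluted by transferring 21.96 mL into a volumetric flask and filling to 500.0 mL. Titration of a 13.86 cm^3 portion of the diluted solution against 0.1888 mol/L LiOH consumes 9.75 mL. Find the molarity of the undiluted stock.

n(LiOH) = 0.1888 x 0.009750 = 0.001841 mol.
n(HBr) in the aliquot = 0.001841 mol.
[diluted HBr] = 0.001841 / 0.01386 = 0.1328 M.
Dilution factor = 500.0/21.96 = 22.77, so [stock] = 0.1328 x 22.77 = 3.02 M.

3.02 M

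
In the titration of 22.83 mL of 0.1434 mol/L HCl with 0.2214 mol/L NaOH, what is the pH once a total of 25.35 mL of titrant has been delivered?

12.69

n(acid) = 0.1434 x 0.02283 = 0.003274 mol; n(NaOH) added = 0.2214 x 0.02535 = 0.005612 mol.
Base is in excess by 0.005612 - 0.003274 = 0.002339 mol in a total volume of 0.04818 L.
[OH^-] = 0.002339/0.04818 = 0.04854 M, so pOH = 1.31 and pH = 14.00 - 1.31 = 12.69.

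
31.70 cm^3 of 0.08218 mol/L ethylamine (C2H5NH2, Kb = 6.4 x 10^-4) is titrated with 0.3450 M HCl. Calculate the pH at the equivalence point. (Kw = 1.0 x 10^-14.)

5.99

n(C2H5NH2) = 0.08218 x 0.03170 = 0.002605 mol; V(HCl) at equivalence = 0.002605/0.3450 = 0.007551 L.
At equivalence the base is fully converted to C2H5NH3+; total volume = 0.03925 L, so [C2H5NH3+] = 0.002605/0.03925 = 0.06637 M.
Ka(C2H5NH3+) = Kw/Kb = 1.0e-14 / 6.4 x 10^-4 = 1.56e-11.
[H^+] = sqrt(Ka x [C2H5NH3+]) = sqrt(1.56e-11 x 0.06637) = 1.02e-6 M.
pH = -log(1.02e-6) = 5.99.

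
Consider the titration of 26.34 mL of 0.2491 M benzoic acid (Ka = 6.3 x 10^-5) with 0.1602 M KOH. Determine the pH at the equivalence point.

n(C6H5COOH) = 0.2491 x 0.02634 = 0.006561 mol; V(KOH) at equivalence = 0.006561/0.1602 = 0.04096 L.
At equivalence all the acid is converted to C6H5COO-; total volume = 0.02634 + 0.04096 = 0.06730 L, so [C6H5COO-] = 0.006561/0.06730 = 0.09750 M.
Kb = Kw/Ka = 1.0e-14 / 6.3 x 10^-5 = 1.59e-10.
[OH^-] = sqrt(Kb x [C6H5COO-]) = sqrt(1.59e-10 x 0.09750) = 3.93e-6 M.
pOH = 5.41, so pH = 14.00 - 5.41 = 8.59.

8.59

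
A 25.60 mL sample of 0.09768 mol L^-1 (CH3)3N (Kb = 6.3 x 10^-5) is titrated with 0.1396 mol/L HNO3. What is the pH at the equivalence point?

n((CH3)3N) = 0.09768 x 0.02560 = 0.002501 mol; V(HNO3) at equivalence = 0.002501/0.1396 = 0.01791 L.
At equivalence the base is fully converted to (CH3)3NH+; total volume = 0.04351 L, so [(CH3)3NH+] = 0.002501/0.04351 = 0.05747 M.
Ka((CH3)3NH+) = Kw/Kb = 1.0e-14 / 6.3 x 10^-5 = 1.59e-10.
[H^+] = sqrt(Ka x [(CH3)3NH+]) = sqrt(1.59e-10 x 0.05747) = 3.02e-6 M.
pH = -log(3.02e-6) = 5.52.

5.52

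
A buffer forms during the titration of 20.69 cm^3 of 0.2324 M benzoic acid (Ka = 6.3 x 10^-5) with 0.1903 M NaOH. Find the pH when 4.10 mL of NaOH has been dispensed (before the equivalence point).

Initial n(C6H5COOH) = 0.2324 x 0.02069 = 0.004808 mol.
n(NaOH) added = 0.1903 x 0.004100 = 0.0007802 mol, converting that many moles of C6H5COOH to C6H5COO-.
Remaining n(C6H5COOH) = 0.004028 mol; n(C6H5COO-) = 0.0007802 mol.
By Henderson-Hasselbalch, pH = pKa + log([A^-]/[HA]) = 4.20 + log(0.0007802/0.004028) = 4.20 + (-0.71) = 3.49.

3.49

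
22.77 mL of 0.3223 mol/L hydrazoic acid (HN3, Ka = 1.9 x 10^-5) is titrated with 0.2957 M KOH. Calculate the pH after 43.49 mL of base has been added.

n(acid) = 0.3223 x 0.02277 = 0.007339 mol; n(KOH) added = 0.2957 x 0.04349 = 0.01286 mol.
Base is in excess by 0.01286 - 0.007339 = 0.005521 mol in a total volume of 0.06626 L.
[OH^-] = 0.005521/0.06626 = 0.08333 M, so pOH = 1.08 and pH = 14.00 - 1.08 = 12.92.

12.92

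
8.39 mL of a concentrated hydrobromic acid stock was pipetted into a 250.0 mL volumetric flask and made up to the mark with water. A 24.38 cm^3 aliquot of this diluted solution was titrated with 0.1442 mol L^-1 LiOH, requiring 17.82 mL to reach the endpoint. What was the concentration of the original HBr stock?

3.14 M

n(LiOH) = 0.1442 x 0.01782 = 0.002570 mol.
n(HBr) in the aliquot = 0.002570 mol.
[diluted HBr] = 0.002570 / 0.02438 = 0.1054 M.
Dilution factor = 250.0/8.390 = 29.80, so [stock] = 0.1054 x 29.80 = 3.14 M.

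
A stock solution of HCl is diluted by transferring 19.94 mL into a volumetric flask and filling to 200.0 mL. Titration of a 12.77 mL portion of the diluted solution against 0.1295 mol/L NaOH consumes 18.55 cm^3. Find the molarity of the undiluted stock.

1.89 M

n(NaOH) = 0.1295 x 0.01855 = 0.002402 mol.
n(HCl) in the aliquot = 0.002402 mol.
[diluted HCl] = 0.002402 / 0.01277 = 0.1881 M.
Dilution factor = 200.0/19.94 = 10.03, so [stock] = 0.1881 x 10.03 = 1.89 M.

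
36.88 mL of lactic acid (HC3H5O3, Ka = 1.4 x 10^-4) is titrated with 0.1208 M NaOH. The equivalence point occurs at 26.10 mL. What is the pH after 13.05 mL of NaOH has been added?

3.85

13.05 mL is exactly half the equivalence volume (26.10/2), i.e. the half-equivalence point.
There, n(HA) = n(A^-), so pH = pKa = -log(1.4 x 10^-4) = 3.85.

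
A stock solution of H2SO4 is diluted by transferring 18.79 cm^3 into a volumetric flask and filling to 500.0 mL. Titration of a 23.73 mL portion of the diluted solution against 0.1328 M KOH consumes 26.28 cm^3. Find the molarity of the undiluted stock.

n(KOH) = 0.1328 x 0.02628 = 0.003490 mol.
n(H2SO4) in the aliquot = 0.003490 x 1/2 = 0.001745 mol.
[diluted H2SO4] = 0.001745 / 0.02373 = 0.07354 M.
Dilution factor = 500.0/18.79 = 26.61, so [stock] = 0.07354 x 26.61 = 1.96 M.

1.96 M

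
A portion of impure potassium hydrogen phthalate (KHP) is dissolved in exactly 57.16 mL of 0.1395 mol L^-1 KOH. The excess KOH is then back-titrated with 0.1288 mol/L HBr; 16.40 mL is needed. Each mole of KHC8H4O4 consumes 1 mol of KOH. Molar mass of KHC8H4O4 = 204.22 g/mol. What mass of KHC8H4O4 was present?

1.20 g

Total n(KOH) added = 0.1395 x 0.05716 = 0.007974 mol.
n(HBr) used = 0.1288 x 0.01640 = 0.002112 mol, which equals the excess n(KOH).
So n(KOH) consumed by the sample = 0.007974 - 0.002112 = 0.005861 mol.
n(KHC8H4O4) = 0.005861 / 1 = 0.005861 mol.
mass = 0.005861 mol x 204.22 g/mol = 1.20 g.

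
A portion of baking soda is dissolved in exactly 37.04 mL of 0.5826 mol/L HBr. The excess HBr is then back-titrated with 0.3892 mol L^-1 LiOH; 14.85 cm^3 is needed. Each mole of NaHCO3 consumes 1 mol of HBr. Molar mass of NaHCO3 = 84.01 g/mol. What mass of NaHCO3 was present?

1.33 g

Total n(HBr) added = 0.5826 x 0.03704 = 0.02158 mol.
n(LiOH) used = 0.3892 x 0.01485 = 0.005780 mol, which equals the excess n(HBr).
So n(HBr) consumed by the sample = 0.02158 - 0.005780 = 0.01580 mol.
n(NaHCO3) = 0.01580 / 1 = 0.01580 mol.
mass = 0.01580 mol x 84.01 g/mol = 1.33 g.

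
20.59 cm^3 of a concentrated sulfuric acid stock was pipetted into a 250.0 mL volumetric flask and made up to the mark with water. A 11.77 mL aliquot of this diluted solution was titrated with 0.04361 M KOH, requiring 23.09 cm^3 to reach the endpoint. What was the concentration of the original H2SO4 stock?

0.519 M

n(KOH) = 0.04361 x 0.02309 = 0.001007 mol.
n(H2SO4) in the aliquot = 0.001007 x 1/2 = 0.0005035 mol.
[diluted H2SO4] = 0.0005035 / 0.01177 = 0.04278 M.
Dilution factor = 250.0/20.59 = 12.14, so [stock] = 0.04278 x 12.14 = 0.519 M.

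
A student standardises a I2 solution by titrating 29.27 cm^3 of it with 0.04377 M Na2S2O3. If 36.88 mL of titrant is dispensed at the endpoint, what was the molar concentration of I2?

0.0276 M

n(Na2S2O3) = 0.04377 x 0.03688 = 0.001614 mol.
From the balanced equation, 2 mol Na2S2O3 reacts with 1 mol I2, so n(I2) = 0.001614 x 1/2 = 0.0008071 mol.
[I2] = 0.0008071 / 0.02927 L = 0.0276 M.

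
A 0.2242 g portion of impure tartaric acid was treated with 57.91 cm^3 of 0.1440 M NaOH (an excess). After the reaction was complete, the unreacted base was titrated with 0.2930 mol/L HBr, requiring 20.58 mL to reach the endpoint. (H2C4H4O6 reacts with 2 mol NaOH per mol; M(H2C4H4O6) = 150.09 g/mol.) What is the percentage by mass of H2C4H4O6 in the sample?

77.3%

Total n(NaOH) added = 0.1440 x 0.05791 = 0.008339 mol.
n(HBr) used = 0.2930 x 0.02058 = 0.006030 mol, which equals the excess n(NaOH).
So n(NaOH) consumed by the sample = 0.008339 - 0.006030 = 0.002309 mol.
n(H2C4H4O6) = 0.002309 / 2 = 0.001155 mol.
mass H2C4H4O6 = 0.001155 x 150.09 = 0.1733 g, so %H2C4H4O6 = 0.1733/0.2242 x 100 = 77.3%.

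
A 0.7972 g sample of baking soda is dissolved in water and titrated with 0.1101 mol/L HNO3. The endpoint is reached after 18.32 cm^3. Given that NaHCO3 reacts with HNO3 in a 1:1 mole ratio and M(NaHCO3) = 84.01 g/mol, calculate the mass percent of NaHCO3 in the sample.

21.3%

n(HNO3) = 0.1101 x 0.01832 = 0.002017 mol.
n(NaHCO3) = 0.002017 / 1 = 0.002017 mol.
mass of NaHCO3 = 0.002017 x 84.01 = 0.1695 g.
% purity = 0.1695 / 0.7972 x 100 = 21.3%.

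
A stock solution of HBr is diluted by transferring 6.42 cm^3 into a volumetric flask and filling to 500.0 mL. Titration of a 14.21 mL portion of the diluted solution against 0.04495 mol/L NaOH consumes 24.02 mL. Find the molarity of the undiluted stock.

5.92 M

n(NaOH) = 0.04495 x 0.02402 = 0.001080 mol.
n(HBr) in the aliquot = 0.001080 mol.
[diluted HBr] = 0.001080 / 0.01421 = 0.07598 M.
Dilution factor = 500.0/6.420 = 77.88, so [stock] = 0.07598 x 77.88 = 5.92 M.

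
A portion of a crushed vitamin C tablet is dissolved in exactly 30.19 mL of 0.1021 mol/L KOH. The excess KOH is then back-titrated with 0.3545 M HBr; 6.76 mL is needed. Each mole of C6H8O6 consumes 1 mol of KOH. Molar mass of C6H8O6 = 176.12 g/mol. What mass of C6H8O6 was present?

0.121 g

Total n(KOH) added = 0.1021 x 0.03019 = 0.003082 mol.
n(HBr) used = 0.3545 x 0.006760 = 0.002396 mol, which equals the excess n(KOH).
So n(KOH) consumed by the sample = 0.003082 - 0.002396 = 0.0006860 mol.
n(C6H8O6) = 0.0006860 / 1 = 0.0006860 mol.
mass = 0.0006860 mol x 176.12 g/mol = 0.121 g.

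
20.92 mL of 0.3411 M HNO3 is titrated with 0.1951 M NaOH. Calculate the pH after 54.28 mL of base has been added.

n(acid) = 0.3411 x 0.02092 = 0.007136 mol; n(NaOH) added = 0.1951 x 0.05428 = 0.01059 mol.
Base is in excess by 0.01059 - 0.007136 = 0.003454 mol in a total volume of 0.07520 L.
[OH^-] = 0.003454/0.07520 = 0.04593 M, so pOH = 1.34 and pH = 14.00 - 1.34 = 12.66.

12.66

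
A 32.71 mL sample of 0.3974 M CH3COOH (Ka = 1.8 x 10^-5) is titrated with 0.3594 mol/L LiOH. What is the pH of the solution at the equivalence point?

n(CH3COOH) = 0.3974 x 0.03271 = 0.01300 mol; V(LiOH) at equivalence = 0.01300/0.3594 = 0.03617 L.
At equivalence all the acid is converted to CH3COO-; total volume = 0.03271 + 0.03617 = 0.06888 L, so [CH3COO-] = 0.01300/0.06888 = 0.1887 M.
Kb = Kw/Ka = 1.0e-14 / 1.8 x 10^-5 = 5.56e-10.
[OH^-] = sqrt(Kb x [CH3COO-]) = sqrt(5.56e-10 x 0.1887) = 1.02e-5 M.
pOH = 4.99, so pH = 14.00 - 4.99 = 9.01.

9.01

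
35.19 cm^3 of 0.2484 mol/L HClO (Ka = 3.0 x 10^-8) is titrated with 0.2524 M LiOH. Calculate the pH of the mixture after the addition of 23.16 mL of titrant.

7.83

Initial n(HClO) = 0.2484 x 0.03519 = 0.008741 mol.
n(LiOH) added = 0.2524 x 0.02316 = 0.005846 mol, converting that many moles of HClO to ClO-.
Remaining n(HClO) = 0.002896 mol; n(ClO-) = 0.005846 mol.
By Henderson-Hasselbalch, pH = pKa + log([A^-]/[HA]) = 7.52 + log(0.005846/0.002896) = 7.52 + (+0.31) = 7.83.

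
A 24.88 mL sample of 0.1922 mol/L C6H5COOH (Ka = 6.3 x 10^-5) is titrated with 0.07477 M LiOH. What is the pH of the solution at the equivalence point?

8.47

n(C6H5COOH) = 0.1922 x 0.02488 = 0.004782 mol; V(LiOH) at equivalence = 0.004782/0.07477 = 0.06396 L.
At equivalence all the acid is converted to C6H5COO-; total volume = 0.02488 + 0.06396 = 0.08884 L, so [C6H5COO-] = 0.004782/0.08884 = 0.05383 M.
Kb = Kw/Ka = 1.0e-14 / 6.3 x 10^-5 = 1.59e-10.
[OH^-] = sqrt(Kb x [C6H5COO-]) = sqrt(1.59e-10 x 0.05383) = 2.92e-6 M.
pOH = 5.53, so pH = 14.00 - 5.53 = 8.47.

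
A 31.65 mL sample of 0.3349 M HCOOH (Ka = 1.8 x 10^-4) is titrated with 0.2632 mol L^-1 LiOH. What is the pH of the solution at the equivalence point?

8.46

n(HCOOH) = 0.3349 x 0.03165 = 0.01060 mol; V(LiOH) at equivalence = 0.01060/0.2632 = 0.04027 L.
At equivalence all the acid is converted to HCOO-; total volume = 0.03165 + 0.04027 = 0.07192 L, so [HCOO-] = 0.01060/0.07192 = 0.1474 M.
Kb = Kw/Ka = 1.0e-14 / 1.8 x 10^-4 = 5.56e-11.
[OH^-] = sqrt(Kb x [HCOO-]) = sqrt(5.56e-11 x 0.1474) = 2.86e-6 M.
pOH = 5.54, so pH = 14.00 - 5.54 = 8.46.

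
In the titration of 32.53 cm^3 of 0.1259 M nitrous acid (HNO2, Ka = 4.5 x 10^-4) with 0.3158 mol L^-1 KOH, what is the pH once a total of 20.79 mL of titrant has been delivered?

12.67

n(acid) = 0.1259 x 0.03253 = 0.004096 mol; n(KOH) added = 0.3158 x 0.02079 = 0.006565 mol.
Base is in excess by 0.006565 - 0.004096 = 0.002470 mol in a total volume of 0.05332 L.
[OH^-] = 0.002470/0.05332 = 0.04632 M, so pOH = 1.33 and pH = 14.00 - 1.33 = 12.67.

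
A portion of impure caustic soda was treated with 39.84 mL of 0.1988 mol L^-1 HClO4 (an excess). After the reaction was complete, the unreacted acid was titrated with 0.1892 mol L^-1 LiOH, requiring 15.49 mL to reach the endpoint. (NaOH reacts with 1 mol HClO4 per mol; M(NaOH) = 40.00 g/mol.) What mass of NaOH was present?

Total n(HClO4) added = 0.1988 x 0.03984 = 0.007920 mol.
n(LiOH) used = 0.1892 x 0.01549 = 0.002931 mol, which equals the excess n(HClO4).
So n(HClO4) consumed by the sample = 0.007920 - 0.002931 = 0.004989 mol.
n(NaOH) = 0.004989 / 1 = 0.004989 mol.
mass = 0.004989 mol x 40.00 g/mol = 0.200 g.

0.200 g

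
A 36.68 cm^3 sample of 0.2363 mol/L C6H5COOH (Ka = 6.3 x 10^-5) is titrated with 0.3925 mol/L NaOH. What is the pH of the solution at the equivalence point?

n(C6H5COOH) = 0.2363 x 0.03668 = 0.008667 mol; V(NaOH) at equivalence = 0.008667/0.3925 = 0.02208 L.
At equivalence all the acid is converted to C6H5COO-; total volume = 0.03668 + 0.02208 = 0.05876 L, so [C6H5COO-] = 0.008667/0.05876 = 0.1475 M.
Kb = Kw/Ka = 1.0e-14 / 6.3 x 10^-5 = 1.59e-10.
[OH^-] = sqrt(Kb x [C6H5COO-]) = sqrt(1.59e-10 x 0.1475) = 4.84e-6 M.
pOH = 5.32, so pH = 14.00 - 5.32 = 8.68.

8.68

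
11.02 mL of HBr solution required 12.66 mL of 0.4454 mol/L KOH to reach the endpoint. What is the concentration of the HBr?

n(KOH) delivered = 0.4454 x 0.01266 = 0.005639 mol.
For a 1:1 reaction, n(HBr) = 0.005639 mol.
[HBr] = 0.005639 mol / 0.01102 L = 0.512 M.

0.512 M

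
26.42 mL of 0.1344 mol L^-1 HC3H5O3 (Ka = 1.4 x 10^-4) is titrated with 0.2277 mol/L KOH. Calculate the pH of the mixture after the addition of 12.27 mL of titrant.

4.42

Initial n(HC3H5O3) = 0.1344 x 0.02642 = 0.003551 mol.
n(KOH) added = 0.2277 x 0.01227 = 0.002794 mol, converting that many moles of HC3H5O3 to C3H5O3-.
Remaining n(HC3H5O3) = 0.0007570 mol; n(C3H5O3-) = 0.002794 mol.
By Henderson-Hasselbalch, pH = pKa + log([A^-]/[HA]) = 3.85 + log(0.002794/0.0007570) = 3.85 + (+0.57) = 4.42.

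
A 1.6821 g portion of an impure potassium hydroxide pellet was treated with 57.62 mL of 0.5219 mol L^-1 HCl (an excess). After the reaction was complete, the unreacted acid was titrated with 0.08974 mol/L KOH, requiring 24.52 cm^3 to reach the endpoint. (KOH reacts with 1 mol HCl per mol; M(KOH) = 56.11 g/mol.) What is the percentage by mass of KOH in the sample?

Total n(HCl) added = 0.5219 x 0.05762 = 0.03007 mol.
n(KOH) used = 0.08974 x 0.02452 = 0.002200 mol, which equals the excess n(HCl).
So n(HCl) consumed by the sample = 0.03007 - 0.002200 = 0.02787 mol.
n(KOH) = 0.02787 / 1 = 0.02787 mol.
mass KOH = 0.02787 x 56.11 = 1.564 g, so %KOH = 1.564/1.6821 x 100 = 93.0%.

93.0%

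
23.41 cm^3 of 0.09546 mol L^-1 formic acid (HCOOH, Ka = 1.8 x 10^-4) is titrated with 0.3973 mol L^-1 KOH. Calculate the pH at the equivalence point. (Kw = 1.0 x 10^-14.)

n(HCOOH) = 0.09546 x 0.02341 = 0.002235 mol; V(KOH) at equivalence = 0.002235/0.3973 = 0.005625 L.
At equivalence all the acid is converted to HCOO-; total volume = 0.02341 + 0.005625 = 0.02903 L, so [HCOO-] = 0.002235/0.02903 = 0.07697 M.
Kb = Kw/Ka = 1.0e-14 / 1.8 x 10^-4 = 5.56e-11.
[OH^-] = sqrt(Kb x [HCOO-]) = sqrt(5.56e-11 x 0.07697) = 2.07e-6 M.
pOH = 5.68, so pH = 14.00 - 5.68 = 8.32.

8.32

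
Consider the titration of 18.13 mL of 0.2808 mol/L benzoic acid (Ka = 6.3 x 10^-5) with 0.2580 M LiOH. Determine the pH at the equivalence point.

8.66

n(C6H5COOH) = 0.2808 x 0.01813 = 0.005091 mol; V(LiOH) at equivalence = 0.005091/0.2580 = 0.01973 L.
At equivalence all the acid is converted to C6H5COO-; total volume = 0.01813 + 0.01973 = 0.03786 L, so [C6H5COO-] = 0.005091/0.03786 = 0.1345 M.
Kb = Kw/Ka = 1.0e-14 / 6.3 x 10^-5 = 1.59e-10.
[OH^-] = sqrt(Kb x [C6H5COO-]) = sqrt(1.59e-10 x 0.1345) = 4.62e-6 M.
pOH = 5.34, so pH = 14.00 - 5.34 = 8.66.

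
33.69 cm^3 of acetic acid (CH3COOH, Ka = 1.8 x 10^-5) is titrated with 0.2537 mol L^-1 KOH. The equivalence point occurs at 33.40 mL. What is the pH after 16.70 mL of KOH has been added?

4.74

16.70 mL is exactly half the equivalence volume (33.40/2), i.e. the half-equivalence point.
There, n(HA) = n(A^-), so pH = pKa = -log(1.8 x 10^-5) = 4.74.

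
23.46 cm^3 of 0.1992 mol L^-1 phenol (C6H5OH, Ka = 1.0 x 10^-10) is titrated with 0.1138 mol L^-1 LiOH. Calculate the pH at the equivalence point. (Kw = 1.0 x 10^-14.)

n(C6H5OH) = 0.1992 x 0.02346 = 0.004673 mol; V(LiOH) at equivalence = 0.004673/0.1138 = 0.04107 L.
At equivalence all the acid is converted to C6H5O-; total volume = 0.02346 + 0.04107 = 0.06453 L, so [C6H5O-] = 0.004673/0.06453 = 0.07242 M.
Kb = Kw/Ka = 1.0e-14 / 1.0 x 10^-10 = 0.000100.
[OH^-] = sqrt(Kb x [C6H5O-]) = sqrt(0.000100 x 0.07242) = 0.00269 M.
pOH = 2.57, so pH = 14.00 - 2.57 = 11.43.

11.43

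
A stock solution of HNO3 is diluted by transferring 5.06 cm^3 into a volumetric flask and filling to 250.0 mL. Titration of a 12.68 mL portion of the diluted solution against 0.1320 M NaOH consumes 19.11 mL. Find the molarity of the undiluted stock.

9.83 M

n(NaOH) = 0.1320 x 0.01911 = 0.002523 mol.
n(HNO3) in the aliquot = 0.002523 mol.
[diluted HNO3] = 0.002523 / 0.01268 = 0.1989 M.
Dilution factor = 250.0/5.060 = 49.41, so [stock] = 0.1989 x 49.41 = 9.83 M.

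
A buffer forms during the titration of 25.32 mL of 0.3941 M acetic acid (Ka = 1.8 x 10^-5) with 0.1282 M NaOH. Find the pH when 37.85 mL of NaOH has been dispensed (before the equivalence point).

Initial n(CH3COOH) = 0.3941 x 0.02532 = 0.009979 mol.
n(NaOH) added = 0.1282 x 0.03785 = 0.004852 mol, converting that many moles of CH3COOH to CH3COO-.
Remaining n(CH3COOH) = 0.005126 mol; n(CH3COO-) = 0.004852 mol.
By Henderson-Hasselbalch, pH = pKa + log([A^-]/[HA]) = 4.74 + log(0.004852/0.005126) = 4.74 + (-0.02) = 4.72.

4.72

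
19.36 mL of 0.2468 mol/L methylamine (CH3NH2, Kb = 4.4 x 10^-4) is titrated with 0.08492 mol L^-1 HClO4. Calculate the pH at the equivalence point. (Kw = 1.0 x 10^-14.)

5.92

n(CH3NH2) = 0.2468 x 0.01936 = 0.004778 mol; V(HClO4) at equivalence = 0.004778/0.08492 = 0.05627 L.
At equivalence the base is fully converted to CH3NH3+; total volume = 0.07563 L, so [CH3NH3+] = 0.004778/0.07563 = 0.06318 M.
Ka(CH3NH3+) = Kw/Kb = 1.0e-14 / 4.4 x 10^-4 = 2.27e-11.
[H^+] = sqrt(Ka x [CH3NH3+]) = sqrt(2.27e-11 x 0.06318) = 1.20e-6 M.
pH = -log(1.20e-6) = 5.92.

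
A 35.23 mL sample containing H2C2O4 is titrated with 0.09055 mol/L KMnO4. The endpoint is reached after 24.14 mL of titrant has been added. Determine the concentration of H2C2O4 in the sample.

0.155 M

n(KMnO4) = 0.09055 x 0.02414 = 0.002186 mol.
From the balanced equation, 2 mol KMnO4 reacts with 5 mol H2C2O4, so n(H2C2O4) = 0.002186 x 5/2 = 0.005465 mol.
[H2C2O4] = 0.005465 / 0.03523 L = 0.155 M.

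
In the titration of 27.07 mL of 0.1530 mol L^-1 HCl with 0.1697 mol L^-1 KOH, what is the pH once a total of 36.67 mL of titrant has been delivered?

12.51

n(acid) = 0.1530 x 0.02707 = 0.004142 mol; n(KOH) added = 0.1697 x 0.03667 = 0.006223 mol.
Base is in excess by 0.006223 - 0.004142 = 0.002081 mol in a total volume of 0.06374 L.
[OH^-] = 0.002081/0.06374 = 0.03265 M, so pOH = 1.49 and pH = 14.00 - 1.49 = 12.51.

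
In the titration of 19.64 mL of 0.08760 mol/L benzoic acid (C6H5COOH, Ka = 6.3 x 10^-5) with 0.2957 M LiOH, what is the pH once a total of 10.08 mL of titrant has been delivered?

12.63

n(acid) = 0.08760 x 0.01964 = 0.001720 mol; n(LiOH) added = 0.2957 x 0.01008 = 0.002981 mol.
Base is in excess by 0.002981 - 0.001720 = 0.001260 mol in a total volume of 0.02972 L.
[OH^-] = 0.001260/0.02972 = 0.04240 M, so pOH = 1.37 and pH = 14.00 - 1.37 = 12.63.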